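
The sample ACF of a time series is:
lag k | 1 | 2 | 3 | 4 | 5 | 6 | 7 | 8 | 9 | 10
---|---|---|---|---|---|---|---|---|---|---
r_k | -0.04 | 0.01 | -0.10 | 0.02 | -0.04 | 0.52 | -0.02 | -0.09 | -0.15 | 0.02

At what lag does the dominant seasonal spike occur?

6

The largest autocorrelation is r_6 = 0.52; the remaining lags stay at or below 0.02.
The dominant spike at lag 6 indicates a seasonal period of 6.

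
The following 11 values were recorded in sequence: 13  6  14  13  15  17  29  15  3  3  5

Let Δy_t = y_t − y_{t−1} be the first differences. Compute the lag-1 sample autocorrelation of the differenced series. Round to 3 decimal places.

-0.068

First differences Δy: -7, 8, -1, 2, 2, 12, -14, -12, 0, 2
Mean of differences = -0.8000
Numerator Σ(Δy_t−Δȳ)(Δy_{t+1}−Δȳ) = -41.0400
Denominator Σ(Δy_t−Δȳ)² = 603.6000
r_1(Δy) = -41.0400 / 603.6000 = -0.068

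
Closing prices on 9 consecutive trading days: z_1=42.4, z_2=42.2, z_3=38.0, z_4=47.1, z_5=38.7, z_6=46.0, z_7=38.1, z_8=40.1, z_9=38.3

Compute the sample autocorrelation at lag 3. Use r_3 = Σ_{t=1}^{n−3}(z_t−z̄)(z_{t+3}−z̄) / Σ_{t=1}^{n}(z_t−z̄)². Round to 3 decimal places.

-0.420

Mean z̄ = (42.4 + 42.2 + 38.0 + 47.1 + 38.7 + 46.0 + 38.1 + 40.1 + 38.3)/9 = 41.2111
Numerator Σ_{t=1}^{6}(z_t−z̄)(z_{t+3}−z̄) = -40.3315
Denominator Σ(z_t−z̄)² = 96.0089
r_3 = -40.3315 / 96.0089 = -0.420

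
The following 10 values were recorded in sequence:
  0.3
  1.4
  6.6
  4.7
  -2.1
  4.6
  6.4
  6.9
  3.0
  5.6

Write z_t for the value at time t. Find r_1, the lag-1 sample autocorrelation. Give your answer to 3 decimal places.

0.005

Mean z̄ = (0.3 + 1.4 + 6.6 + 4.7 − 2.1 + 4.6 + 6.4 + 6.9 + 3.0 + 5.6)/10 = 3.7400
Numerator Σ_{t=1}^{9}(z_t−z̄)(z_{t+1}−z̄) = 0.4524
Denominator Σ(z_t−z̄)² = 82.3240
r_1 = 0.4524 / 82.3240 = 0.005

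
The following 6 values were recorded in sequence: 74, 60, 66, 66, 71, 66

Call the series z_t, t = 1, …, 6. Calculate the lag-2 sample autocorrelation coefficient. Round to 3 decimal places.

-0.023

Mean z̄ = (74 + 60 + 66 + 66 + 71 + 66)/6 = 67.1667
Deviations from mean: 6.8333, -7.1667, -1.1667, -1.1667, 3.8333, -1.1667
Σ(z_t−z̄)(z_{t+2}−z̄) = (-7.9722) + (8.3611) + (-4.4722) + (1.3611) = -2.7222
Denominator Σ(z_t−z̄)² = 116.8333
r_2 = -2.7222 / 116.8333 = -0.023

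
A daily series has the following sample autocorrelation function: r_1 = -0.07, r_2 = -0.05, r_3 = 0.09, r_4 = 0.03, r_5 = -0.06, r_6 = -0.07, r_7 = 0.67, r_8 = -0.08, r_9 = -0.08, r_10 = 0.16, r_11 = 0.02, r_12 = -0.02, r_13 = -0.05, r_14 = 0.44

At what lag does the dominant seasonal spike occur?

7

The largest autocorrelation is r_7 = 0.67, with a weaker echo at lag 14 (0.44); the remaining lags stay at or below 0.16.
The dominant spike at lag 7 indicates a seasonal period of 7.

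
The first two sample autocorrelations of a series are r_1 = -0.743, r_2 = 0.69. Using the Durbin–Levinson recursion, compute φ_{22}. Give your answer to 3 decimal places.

0.308

φ_{22} = (r_2 − r_1²) / (1 − r_1²)
r_1² = (-0.743)² = 0.552049
Numerator = 0.69 − 0.5520 = 0.1380; denominator = 1 − 0.5520 = 0.4480
φ_{22} = 0.1380 / 0.4480 = 0.308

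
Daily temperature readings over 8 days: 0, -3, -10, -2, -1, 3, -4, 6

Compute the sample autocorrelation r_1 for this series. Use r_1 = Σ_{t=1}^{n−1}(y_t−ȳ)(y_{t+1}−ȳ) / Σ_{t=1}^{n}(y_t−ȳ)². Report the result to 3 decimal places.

Mean ȳ = (0 − 3 − 10 − 2 − 1 + 3 − 4 + 6)/8 = -1.3750
Numerator Σ_{t=1}^{7}(y_t−ȳ)(y_{t+1}−ȳ) = -12.2656
Denominator Σ(y_t−ȳ)² = 159.8750
r_1 = -12.2656 / 159.8750 = -0.077

-0.077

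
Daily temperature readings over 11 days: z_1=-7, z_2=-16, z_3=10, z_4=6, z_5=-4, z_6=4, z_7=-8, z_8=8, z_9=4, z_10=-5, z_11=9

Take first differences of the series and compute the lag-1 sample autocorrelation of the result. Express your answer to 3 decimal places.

First differences Δz: -9, 26, -4, -10, 8, -12, 16, -4, -9, 14
Mean of differences = 1.6000
Numerator Σ(Δz_t−Δz̄)(Δz_{t+1}−Δz̄) = -840.1600
Denominator Σ(Δz_t−Δz̄)² = 1604.4000
r_1(Δz) = -840.1600 / 1604.4000 = -0.524

-0.524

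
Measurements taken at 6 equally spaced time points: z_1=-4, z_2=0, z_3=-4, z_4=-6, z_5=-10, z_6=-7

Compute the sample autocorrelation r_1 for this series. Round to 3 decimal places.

0.422

Mean z̄ = (-4 + 0 − 4 − 6 − 10 − 7)/6 = -5.1667
Deviations from mean: 1.1667, 5.1667, 1.1667, -0.8333, -4.8333, -1.8333
Σ(z_t−z̄)(z_{t+1}−z̄) = (6.0278) + (6.0278) + (-0.9722) + (4.0278) + (8.8611) = 23.9722
Denominator Σ(z_t−z̄)² = 56.8333
r_1 = 23.9722 / 56.8333 = 0.422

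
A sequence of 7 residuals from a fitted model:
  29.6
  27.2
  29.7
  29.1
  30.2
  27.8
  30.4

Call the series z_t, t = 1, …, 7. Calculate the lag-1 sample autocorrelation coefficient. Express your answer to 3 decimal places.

Mean z̄ = (29.6 + 27.2 + 29.7 + 29.1 + 30.2 + 27.8 + 30.4)/7 = 29.1429
Deviations from mean: 0.4571, -1.9429, 0.5571, -0.0429, 1.0571, -1.3429, 1.2571
Numerator Σ_{t=1}^{6}(z_t−z̄)(z_{t+1}−z̄) = -5.1476
Denominator Σ(z_t−z̄)² = 8.7971
r_1 = -5.1476 / 8.7971 = -0.585

-0.585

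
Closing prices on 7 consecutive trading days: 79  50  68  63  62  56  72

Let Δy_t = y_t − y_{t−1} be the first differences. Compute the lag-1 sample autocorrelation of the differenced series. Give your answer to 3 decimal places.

-0.469

First differences Δy: -29, 18, -5, -1, -6, 16
Mean of differences = -1.1667
Numerator Σ(Δy_t−Δȳ)(Δy_{t+1}−Δȳ) = -691.3611
Denominator Σ(Δy_t−Δȳ)² = 1474.8333
r_1(Δy) = -691.3611 / 1474.8333 = -0.469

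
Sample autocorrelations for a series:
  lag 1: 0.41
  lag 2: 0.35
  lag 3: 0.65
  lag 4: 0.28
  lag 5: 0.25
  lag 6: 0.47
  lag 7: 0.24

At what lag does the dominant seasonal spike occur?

The largest autocorrelation is r_3 = 0.65, with a weaker echo at lag 6 (0.47); the remaining lags stay at or below 0.41. The elevated value at lag 1 (0.41), dropping to 0.35 at lag 2, reflects decaying short-term dependence rather than seasonality.
The dominant spike at lag 3 indicates a seasonal period of 3.

3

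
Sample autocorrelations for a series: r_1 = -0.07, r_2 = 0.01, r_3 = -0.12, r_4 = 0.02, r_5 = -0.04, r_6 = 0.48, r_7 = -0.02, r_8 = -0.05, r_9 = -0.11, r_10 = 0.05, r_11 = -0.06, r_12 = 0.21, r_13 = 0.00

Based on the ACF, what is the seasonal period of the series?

6

The largest autocorrelation is r_6 = 0.48, with a weaker echo at lag 12 (0.21); the remaining lags stay at or below 0.05.
The dominant spike at lag 6 indicates a seasonal period of 6.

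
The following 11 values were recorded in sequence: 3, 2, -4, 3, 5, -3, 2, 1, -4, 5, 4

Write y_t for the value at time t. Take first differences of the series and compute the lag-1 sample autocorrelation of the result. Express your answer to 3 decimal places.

First differences Δy: -1, -6, 7, 2, -8, 5, -1, -5, 9, -1
Mean of differences = 0.1000
Numerator Σ(Δy_t−Δȳ)(Δy_{t+1}−Δȳ) = -132.3100
Denominator Σ(Δy_t−Δȳ)² = 286.9000
r_1(Δy) = -132.3100 / 286.9000 = -0.461

-0.461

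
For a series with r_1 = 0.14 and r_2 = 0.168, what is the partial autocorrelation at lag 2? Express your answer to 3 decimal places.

φ_{22} = (r_2 − r_1²) / (1 − r_1²)
r_1² = (0.14)² = 0.0196
Numerator = 0.168 − 0.0196 = 0.1484; denominator = 1 − 0.0196 = 0.9804
φ_{22} = 0.1484 / 0.9804 = 0.151

0.151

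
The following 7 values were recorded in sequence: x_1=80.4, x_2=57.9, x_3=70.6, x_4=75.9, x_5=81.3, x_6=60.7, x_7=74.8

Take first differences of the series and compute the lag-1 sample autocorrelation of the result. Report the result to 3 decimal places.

First differences Δx: -22.5, 12.7, 5.3, 5.4, -20.6, 14.1
Mean of differences = -0.9333
Numerator Σ(Δx_t−Δx̄)(Δx_{t+1}−Δx̄) = -589.7778
Denominator Σ(Δx_t−Δx̄)² = 1342.7333
r_1(Δx) = -589.7778 / 1342.7333 = -0.439

-0.439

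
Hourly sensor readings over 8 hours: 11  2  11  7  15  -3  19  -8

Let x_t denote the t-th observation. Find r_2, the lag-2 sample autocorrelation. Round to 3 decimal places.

Mean x̄ = (11 + 2 + 11 + 7 + 15 − 3 + 19 − 8)/8 = 6.7500
Deviations from mean: 4.2500, -4.7500, 4.2500, 0.2500, 8.2500, -9.7500, 12.2500, -14.7500
Σ(x_t−x̄)(x_{t+2}−x̄) = (18.0625) + (-1.1875) + (35.0625) + (-2.4375) + (101.0625) + (143.8125) = 294.3750
Denominator Σ(x_t−x̄)² = 589.5000
r_2 = 294.3750 / 589.5000 = 0.499

0.499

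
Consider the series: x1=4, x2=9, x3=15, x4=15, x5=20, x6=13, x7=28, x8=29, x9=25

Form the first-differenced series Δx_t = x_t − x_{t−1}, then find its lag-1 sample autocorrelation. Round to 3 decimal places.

-0.492

First differences Δx: 5, 6, 0, 5, -7, 15, 1, -4
Mean of differences = 2.6250
Numerator Σ(Δx_t−Δx̄)(Δx_{t+1}−Δx̄) = -158.3906
Denominator Σ(Δx_t−Δx̄)² = 321.8750
r_1(Δx) = -158.3906 / 321.8750 = -0.492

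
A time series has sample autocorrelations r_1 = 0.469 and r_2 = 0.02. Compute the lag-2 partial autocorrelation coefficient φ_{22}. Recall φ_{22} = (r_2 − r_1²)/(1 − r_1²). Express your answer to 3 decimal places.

φ_{22} = (r_2 − r_1²) / (1 − r_1²)
r_1² = (0.469)² = 0.219961
Numerator = 0.02 − 0.2200 = -0.2000; denominator = 1 − 0.2200 = 0.7800
φ_{22} = -0.2000 / 0.7800 = -0.256

-0.256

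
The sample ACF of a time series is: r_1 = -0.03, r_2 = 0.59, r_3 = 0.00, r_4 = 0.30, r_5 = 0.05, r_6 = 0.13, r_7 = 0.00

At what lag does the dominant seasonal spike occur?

The largest autocorrelation is r_2 = 0.59, with a weaker echo at lag 4 (0.30); the remaining lags stay at or below 0.13.
The dominant spike at lag 2 indicates a seasonal period of 2.

2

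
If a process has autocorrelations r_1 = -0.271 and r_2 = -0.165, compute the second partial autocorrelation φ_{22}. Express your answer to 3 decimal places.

-0.257

φ_{22} = (r_2 − r_1²) / (1 − r_1²)
r_1² = (-0.271)² = 0.073441
Numerator = -0.165 − 0.0734 = -0.2384; denominator = 1 − 0.0734 = 0.9266
φ_{22} = -0.2384 / 0.9266 = -0.257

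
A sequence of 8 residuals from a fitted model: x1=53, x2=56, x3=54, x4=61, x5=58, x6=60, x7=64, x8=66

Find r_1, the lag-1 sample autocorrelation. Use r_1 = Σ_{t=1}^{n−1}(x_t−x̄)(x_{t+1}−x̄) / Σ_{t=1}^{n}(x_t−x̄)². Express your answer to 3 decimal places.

Mean x̄ = (53 + 56 + 54 + 61 + 58 + 60 + 64 + 66)/8 = 59.0000
Deviations from mean: -6.0000, -3.0000, -5.0000, 2.0000, -1.0000, 1.0000, 5.0000, 7.0000
Σ(x_t−x̄)(x_{t+1}−x̄) = (18.0000) + (15.0000) + (-10.0000) + (-2.0000) + (-1.0000) + (5.0000) + (35.0000) = 60.0000
Denominator Σ(x_t−x̄)² = 150.0000
r_1 = 60.0000 / 150.0000 = 0.400

0.400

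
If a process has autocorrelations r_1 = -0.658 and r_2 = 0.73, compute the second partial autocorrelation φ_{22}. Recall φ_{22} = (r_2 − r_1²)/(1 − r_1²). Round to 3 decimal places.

φ_{22} = (r_2 − r_1²) / (1 − r_1²)
r_1² = (-0.658)² = 0.432964
Numerator = 0.73 − 0.4330 = 0.2970; denominator = 1 − 0.4330 = 0.5670
φ_{22} = 0.2970 / 0.5670 = 0.524

0.524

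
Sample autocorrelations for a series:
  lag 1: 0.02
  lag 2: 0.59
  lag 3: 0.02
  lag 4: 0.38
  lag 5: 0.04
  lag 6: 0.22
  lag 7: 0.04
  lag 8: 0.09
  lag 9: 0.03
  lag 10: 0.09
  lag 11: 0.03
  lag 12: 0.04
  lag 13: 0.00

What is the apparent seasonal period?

The largest autocorrelation is r_2 = 0.59, with weaker echoes at lags 4 (0.38) and 6 (0.22); the remaining lags stay at or below 0.09.
The dominant spike at lag 2 indicates a seasonal period of 2.

2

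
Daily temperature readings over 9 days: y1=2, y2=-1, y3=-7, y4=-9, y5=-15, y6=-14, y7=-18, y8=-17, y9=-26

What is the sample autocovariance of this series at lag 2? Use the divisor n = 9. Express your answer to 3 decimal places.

21.642

Mean ȳ = (2 − 1 − 7 − 9 − 15 − 14 − 18 − 17 − 26)/9 = -11.6667
Σ_{t=1}^{7}(y_t−ȳ)(y_{t+2}−ȳ) = 194.7778
γ_2 = 194.7778 / 9 = 21.642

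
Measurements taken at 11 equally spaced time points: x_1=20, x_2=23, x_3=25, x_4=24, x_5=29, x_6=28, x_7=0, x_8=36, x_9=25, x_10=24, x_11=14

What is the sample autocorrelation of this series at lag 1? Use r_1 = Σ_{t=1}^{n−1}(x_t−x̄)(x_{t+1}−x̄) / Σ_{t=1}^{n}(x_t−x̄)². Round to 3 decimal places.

-0.413

Mean x̄ = (20 + 23 + 25 + 24 + 29 + 28 + 0 + 36 + 25 + 24 + 14)/11 = 22.5455
Numerator Σ_{t=1}^{10}(x_t−x̄)(x_{t+1}−x̄) = -354.0248
Denominator Σ(x_t−x̄)² = 856.7273
r_1 = -354.0248 / 856.7273 = -0.413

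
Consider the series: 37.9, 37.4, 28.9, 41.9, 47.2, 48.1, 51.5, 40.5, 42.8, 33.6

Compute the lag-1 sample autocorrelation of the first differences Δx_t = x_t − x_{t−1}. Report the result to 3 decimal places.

First differences Δx: -0.5, -8.5, 13.0, 5.3, 0.9, 3.4, -11.0, 2.3, -9.2
Mean of differences = -0.4778
Numerator Σ(Δx_t−Δx̄)(Δx_{t+1}−Δx̄) = -111.0283
Denominator Σ(Δx_t−Δx̄)² = 490.8356
r_1(Δx) = -111.0283 / 490.8356 = -0.226

-0.226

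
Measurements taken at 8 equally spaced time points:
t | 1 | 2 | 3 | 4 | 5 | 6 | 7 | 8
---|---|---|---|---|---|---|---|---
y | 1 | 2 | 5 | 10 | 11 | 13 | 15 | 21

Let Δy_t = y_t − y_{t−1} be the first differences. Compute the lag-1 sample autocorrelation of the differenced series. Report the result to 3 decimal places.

First differences Δy: 1, 3, 5, 1, 2, 2, 6
Mean of differences = 2.8571
Numerator Σ(Δy_t−Δȳ)(Δy_{t+1}−Δȳ) = -4.3061
Denominator Σ(Δy_t−Δȳ)² = 22.8571
r_1(Δy) = -4.3061 / 22.8571 = -0.188

-0.188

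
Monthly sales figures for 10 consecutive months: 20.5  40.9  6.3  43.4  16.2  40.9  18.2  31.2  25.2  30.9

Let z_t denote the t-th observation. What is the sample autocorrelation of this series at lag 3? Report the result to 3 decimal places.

-0.589

Mean z̄ = (20.5 + 40.9 + 6.3 + 43.4 + 16.2 + 40.9 + 18.2 + 31.2 + 25.2 + 30.9)/10 = 27.3700
Numerator Σ_{t=1}^{7}(z_t−z̄)(z_{t+3}−z̄) = -797.8397
Denominator Σ(z_t−z̄)² = 1354.9210
r_3 = -797.8397 / 1354.9210 = -0.589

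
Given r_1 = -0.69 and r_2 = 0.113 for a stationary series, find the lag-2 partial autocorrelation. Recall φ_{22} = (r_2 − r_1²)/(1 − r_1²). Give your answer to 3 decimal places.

-0.693

φ_{22} = (r_2 − r_1²) / (1 − r_1²)
r_1² = (-0.69)² = 0.4761
Numerator = 0.113 − 0.4761 = -0.3631; denominator = 1 − 0.4761 = 0.5239
φ_{22} = -0.3631 / 0.5239 = -0.693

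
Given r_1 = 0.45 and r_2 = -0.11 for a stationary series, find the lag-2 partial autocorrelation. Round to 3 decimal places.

-0.392

φ_{22} = (r_2 − r_1²) / (1 − r_1²)
r_1² = (0.45)² = 0.2025
Numerator = -0.11 − 0.2025 = -0.3125; denominator = 1 − 0.2025 = 0.7975
φ_{22} = -0.3125 / 0.7975 = -0.392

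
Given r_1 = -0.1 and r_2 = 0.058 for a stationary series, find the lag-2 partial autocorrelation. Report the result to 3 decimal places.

φ_{22} = (r_2 − r_1²) / (1 − r_1²)
r_1² = (-0.1)² = 0.01
Numerator = 0.058 − 0.0100 = 0.0480; denominator = 1 − 0.0100 = 0.9900
φ_{22} = 0.0480 / 0.9900 = 0.048

0.048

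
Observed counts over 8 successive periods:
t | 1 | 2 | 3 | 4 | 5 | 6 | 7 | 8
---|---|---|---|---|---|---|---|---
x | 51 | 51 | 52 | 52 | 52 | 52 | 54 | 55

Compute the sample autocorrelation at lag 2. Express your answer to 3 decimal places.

-0.020

Mean x̄ = (51 + 51 + 52 + 52 + 52 + 52 + 54 + 55)/8 = 52.3750
Numerator Σ_{t=1}^{6}(x_t−x̄)(x_{t+2}−x̄) = -0.2813
Denominator Σ(x_t−x̄)² = 13.8750
r_2 = -0.2813 / 13.8750 = -0.020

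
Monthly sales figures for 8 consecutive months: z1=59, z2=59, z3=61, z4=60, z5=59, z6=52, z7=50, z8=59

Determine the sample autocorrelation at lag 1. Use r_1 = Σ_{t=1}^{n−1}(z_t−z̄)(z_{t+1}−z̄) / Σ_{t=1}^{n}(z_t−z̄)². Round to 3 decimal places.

Mean z̄ = (59 + 59 + 61 + 60 + 59 + 52 + 50 + 59)/8 = 57.3750
Deviations from mean: 1.6250, 1.6250, 3.6250, 2.6250, 1.6250, -5.3750, -7.3750, 1.6250
Σ(z_t−z̄)(z_{t+1}−z̄) = (2.6406) + (5.8906) + (9.5156) + (4.2656) + (-8.7344) + (39.6406) + (-11.9844) = 41.2344
Denominator Σ(z_t−z̄)² = 113.8750
r_1 = 41.2344 / 113.8750 = 0.362

0.362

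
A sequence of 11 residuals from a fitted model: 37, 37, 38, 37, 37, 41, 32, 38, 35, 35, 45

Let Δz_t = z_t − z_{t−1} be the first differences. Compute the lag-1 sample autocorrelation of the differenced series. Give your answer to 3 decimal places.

First differences Δz: 0, 1, -1, 0, 4, -9, 6, -3, 0, 10
Mean of differences = 0.8000
Numerator Σ(Δz_t−Δz̄)(Δz_{t+1}−Δz̄) = -108.0400
Denominator Σ(Δz_t−Δz̄)² = 237.6000
r_1(Δz) = -108.0400 / 237.6000 = -0.455

-0.455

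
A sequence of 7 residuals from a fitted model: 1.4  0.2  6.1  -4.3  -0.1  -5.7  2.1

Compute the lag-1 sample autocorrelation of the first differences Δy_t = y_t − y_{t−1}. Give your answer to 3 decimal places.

-0.703

First differences Δy: -1.2, 5.9, -10.4, 4.2, -5.6, 7.8
Mean of differences = 0.1167
Numerator Σ(Δy_t−Δȳ)(Δy_{t+1}−Δȳ) = -178.6453
Denominator Σ(Δy_t−Δȳ)² = 254.1683
r_1(Δy) = -178.6453 / 254.1683 = -0.703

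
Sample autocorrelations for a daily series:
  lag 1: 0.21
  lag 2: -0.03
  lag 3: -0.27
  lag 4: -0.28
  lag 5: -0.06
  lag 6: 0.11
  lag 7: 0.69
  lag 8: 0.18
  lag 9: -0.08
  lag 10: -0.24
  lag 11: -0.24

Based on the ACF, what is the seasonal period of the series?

The largest autocorrelation is r_7 = 0.69; the remaining lags stay at or below 0.21.
The dominant spike at lag 7 indicates a seasonal period of 7.

7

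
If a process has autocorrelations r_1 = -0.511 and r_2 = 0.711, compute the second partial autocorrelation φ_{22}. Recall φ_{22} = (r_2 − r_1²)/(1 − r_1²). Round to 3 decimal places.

0.609

φ_{22} = (r_2 − r_1²) / (1 − r_1²)
r_1² = (-0.511)² = 0.261121
Numerator = 0.711 − 0.2611 = 0.4499; denominator = 1 − 0.2611 = 0.7389
φ_{22} = 0.4499 / 0.7389 = 0.609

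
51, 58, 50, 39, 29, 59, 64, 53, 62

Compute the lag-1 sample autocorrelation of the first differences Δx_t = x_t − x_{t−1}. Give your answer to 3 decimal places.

-0.109

First differences Δx: 7, -8, -11, -10, 30, 5, -11, 9
Mean of differences = 1.3750
Numerator Σ(Δx_t−Δx̄)(Δx_{t+1}−Δx̄) = -157.0156
Denominator Σ(Δx_t−Δx̄)² = 1445.8750
r_1(Δx) = -157.0156 / 1445.8750 = -0.109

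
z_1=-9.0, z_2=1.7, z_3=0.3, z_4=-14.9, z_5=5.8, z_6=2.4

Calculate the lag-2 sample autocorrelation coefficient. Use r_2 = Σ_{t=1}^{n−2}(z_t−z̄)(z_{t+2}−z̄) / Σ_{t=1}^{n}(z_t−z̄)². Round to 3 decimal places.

-0.337

Mean z̄ = (-9.0 + 1.7 + 0.3 − 14.9 + 5.8 + 2.4)/6 = -2.2833
Numerator Σ_{t=1}^{4}(z_t−z̄)(z_{t+2}−z̄) = -105.8139
Denominator Σ(z_t−z̄)² = 314.1083
r_2 = -105.8139 / 314.1083 = -0.337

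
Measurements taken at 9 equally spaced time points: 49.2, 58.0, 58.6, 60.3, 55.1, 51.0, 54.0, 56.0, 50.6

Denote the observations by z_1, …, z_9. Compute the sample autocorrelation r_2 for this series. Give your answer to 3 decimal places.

-0.205

Mean z̄ = (49.2 + 58.0 + 58.6 + 60.3 + 55.1 + 51.0 + 54.0 + 56.0 + 50.6)/9 = 54.7556
Σ(z_t−z̄)(z_{t+2}−z̄) = (-21.3580) + (17.9886) + (1.3242) + (-20.8225) + (-0.2602) + (-4.6736) + (3.1398) = -24.6617
Denominator Σ(z_t−z̄)² = 120.5222
r_2 = -24.6617 / 120.5222 = -0.205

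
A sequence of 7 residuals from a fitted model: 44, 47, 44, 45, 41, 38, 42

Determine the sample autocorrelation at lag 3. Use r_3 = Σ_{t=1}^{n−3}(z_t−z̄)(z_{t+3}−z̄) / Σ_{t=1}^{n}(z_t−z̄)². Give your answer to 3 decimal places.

-0.250

Mean z̄ = (44 + 47 + 44 + 45 + 41 + 38 + 42)/7 = 43.0000
Deviations from mean: 1.0000, 4.0000, 1.0000, 2.0000, -2.0000, -5.0000, -1.0000
Numerator Σ_{t=1}^{4}(z_t−z̄)(z_{t+3}−z̄) = -13.0000
Denominator Σ(z_t−z̄)² = 52.0000
r_3 = -13.0000 / 52.0000 = -0.250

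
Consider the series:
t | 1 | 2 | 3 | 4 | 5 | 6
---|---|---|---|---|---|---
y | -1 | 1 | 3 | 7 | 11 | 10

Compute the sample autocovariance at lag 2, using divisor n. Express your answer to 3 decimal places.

Mean ȳ = (-1 + 1 + 3 + 7 + 11 + 10)/6 = 5.1667
Σ_{t=1}^{4}(y_t−ȳ)(y_{t+2}−ȳ) = 1.9444
γ_2 = 1.9444 / 6 = 0.324

0.324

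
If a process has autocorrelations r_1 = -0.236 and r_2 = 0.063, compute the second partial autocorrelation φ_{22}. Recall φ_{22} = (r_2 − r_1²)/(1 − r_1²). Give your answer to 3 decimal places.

φ_{22} = (r_2 − r_1²) / (1 − r_1²)
r_1² = (-0.236)² = 0.055696
Numerator = 0.063 − 0.0557 = 0.0073; denominator = 1 − 0.0557 = 0.9443
φ_{22} = 0.0073 / 0.9443 = 0.008

0.008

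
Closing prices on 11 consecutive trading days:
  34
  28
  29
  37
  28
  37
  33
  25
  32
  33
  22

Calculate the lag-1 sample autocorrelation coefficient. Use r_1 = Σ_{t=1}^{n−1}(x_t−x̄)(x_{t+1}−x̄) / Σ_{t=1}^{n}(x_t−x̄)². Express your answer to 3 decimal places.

-0.317

Mean x̄ = (34 + 28 + 29 + 37 + 28 + 37 + 33 + 25 + 32 + 33 + 22)/11 = 30.7273
Numerator Σ_{t=1}^{10}(x_t−x̄)(x_{t+1}−x̄) = -72.2562
Denominator Σ(x_t−x̄)² = 228.1818
r_1 = -72.2562 / 228.1818 = -0.317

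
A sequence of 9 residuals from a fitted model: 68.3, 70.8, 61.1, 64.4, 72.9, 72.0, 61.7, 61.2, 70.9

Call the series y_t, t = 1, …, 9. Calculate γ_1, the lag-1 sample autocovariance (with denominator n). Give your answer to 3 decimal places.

Mean ȳ = (68.3 + 70.8 + 61.1 + 64.4 + 72.9 + 72.0 + 61.7 + 61.2 + 70.9)/9 = 67.0333
Σ_{t=1}^{8}(y_t−ȳ)(y_{t+1}−ȳ) = -6.1978
γ_1 = -6.1978 / 9 = -0.689

-0.689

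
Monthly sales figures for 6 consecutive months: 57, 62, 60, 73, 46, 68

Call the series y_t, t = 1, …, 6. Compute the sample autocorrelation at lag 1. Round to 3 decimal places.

-0.693

Mean ȳ = (57 + 62 + 60 + 73 + 46 + 68)/6 = 61.0000
Numerator Σ_{t=1}^{5}(y_t−ȳ)(y_{t+1}−ȳ) = -302.0000
Denominator Σ(y_t−ȳ)² = 436.0000
r_1 = -302.0000 / 436.0000 = -0.693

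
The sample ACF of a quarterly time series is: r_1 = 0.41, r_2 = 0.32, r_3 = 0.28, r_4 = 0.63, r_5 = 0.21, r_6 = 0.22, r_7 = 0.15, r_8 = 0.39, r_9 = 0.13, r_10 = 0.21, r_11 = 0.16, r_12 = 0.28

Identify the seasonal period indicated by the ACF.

4

The largest autocorrelation is r_4 = 0.63; the remaining lags stay at or below 0.41. The elevated value at lag 1 (0.41), dropping to 0.32 at lag 2, reflects decaying short-term dependence rather than seasonality.
The dominant spike at lag 4 indicates a seasonal period of 4.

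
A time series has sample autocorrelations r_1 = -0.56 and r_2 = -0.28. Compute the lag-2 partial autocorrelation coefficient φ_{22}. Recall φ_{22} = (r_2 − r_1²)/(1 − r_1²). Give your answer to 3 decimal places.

φ_{22} = (r_2 − r_1²) / (1 − r_1²)
r_1² = (-0.56)² = 0.3136
Numerator = -0.28 − 0.3136 = -0.5936; denominator = 1 − 0.3136 = 0.6864
φ_{22} = -0.5936 / 0.6864 = -0.865

-0.865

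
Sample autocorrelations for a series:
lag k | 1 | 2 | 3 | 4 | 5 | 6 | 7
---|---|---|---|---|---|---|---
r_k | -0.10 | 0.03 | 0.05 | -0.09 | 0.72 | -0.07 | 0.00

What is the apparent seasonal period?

5

The largest autocorrelation is r_5 = 0.72; the remaining lags stay at or below 0.05.
The dominant spike at lag 5 indicates a seasonal period of 5.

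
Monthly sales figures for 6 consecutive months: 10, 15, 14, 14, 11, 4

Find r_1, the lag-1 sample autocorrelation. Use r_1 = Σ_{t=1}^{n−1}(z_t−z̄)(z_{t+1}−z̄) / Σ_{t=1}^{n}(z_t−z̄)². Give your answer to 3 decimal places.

Mean z̄ = (10 + 15 + 14 + 14 + 11 + 4)/6 = 11.3333
Deviations from mean: -1.3333, 3.6667, 2.6667, 2.6667, -0.3333, -7.3333
Σ(z_t−z̄)(z_{t+1}−z̄) = (-4.8889) + (9.7778) + (7.1111) + (-0.8889) + (2.4444) = 13.5556
Denominator Σ(z_t−z̄)² = 83.3333
r_1 = 13.5556 / 83.3333 = 0.163

0.163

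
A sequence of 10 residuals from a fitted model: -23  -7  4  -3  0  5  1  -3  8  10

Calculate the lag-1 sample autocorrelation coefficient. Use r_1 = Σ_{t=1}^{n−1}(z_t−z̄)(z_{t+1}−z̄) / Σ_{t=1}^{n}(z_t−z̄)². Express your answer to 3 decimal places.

0.229

Mean z̄ = (-23 − 7 + 4 − 3 + 0 + 5 + 1 − 3 + 8 + 10)/10 = -0.8000
Numerator Σ_{t=1}^{9}(z_t−z̄)(z_{t+1}−z̄) = 182.3600
Denominator Σ(z_t−z̄)² = 795.6000
r_1 = 182.3600 / 795.6000 = 0.229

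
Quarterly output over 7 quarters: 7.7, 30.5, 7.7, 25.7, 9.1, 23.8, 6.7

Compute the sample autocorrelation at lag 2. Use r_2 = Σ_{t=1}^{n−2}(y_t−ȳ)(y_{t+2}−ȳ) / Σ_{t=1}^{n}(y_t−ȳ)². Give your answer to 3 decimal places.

Mean ȳ = (7.7 + 30.5 + 7.7 + 25.7 + 9.1 + 23.8 + 6.7)/7 = 15.8857
Deviations from mean: -8.1857, 14.6143, -8.1857, 9.8143, -6.7857, 7.9143, -9.1857
Σ(y_t−ȳ)(y_{t+2}−ȳ) = (67.0059) + (143.4288) + (55.5459) + (77.6731) + (62.3316) = 405.9853
Denominator Σ(y_t−ȳ)² = 636.9686
r_2 = 405.9853 / 636.9686 = 0.637

0.637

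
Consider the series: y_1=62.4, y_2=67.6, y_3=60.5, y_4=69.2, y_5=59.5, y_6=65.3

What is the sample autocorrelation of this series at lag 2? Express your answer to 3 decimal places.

0.608

Mean ȳ = (62.4 + 67.6 + 60.5 + 69.2 + 59.5 + 65.3)/6 = 64.0833
Deviations from mean: -1.6833, 3.5167, -3.5833, 5.1167, -4.5833, 1.2167
Numerator Σ_{t=1}^{4}(y_t−ȳ)(y_{t+2}−ȳ) = 46.6744
Denominator Σ(y_t−ȳ)² = 76.7083
r_2 = 46.6744 / 76.7083 = 0.608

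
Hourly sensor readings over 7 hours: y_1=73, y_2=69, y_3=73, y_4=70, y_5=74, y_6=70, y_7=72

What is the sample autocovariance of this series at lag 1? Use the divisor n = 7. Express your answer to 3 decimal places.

-2.557

Mean ȳ = (73 + 69 + 73 + 70 + 74 + 70 + 72)/7 = 71.5714
Σ_{t=1}^{6}(y_t−ȳ)(y_{t+1}−ȳ) = -17.8980
γ_1 = -17.8980 / 7 = -2.557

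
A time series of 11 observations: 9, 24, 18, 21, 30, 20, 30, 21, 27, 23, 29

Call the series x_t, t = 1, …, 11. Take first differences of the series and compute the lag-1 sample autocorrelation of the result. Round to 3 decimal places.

First differences Δx: 15, -6, 3, 9, -10, 10, -9, 6, -4, 6
Mean of differences = 2.0000
Numerator Σ(Δx_t−Δx̄)(Δx_{t+1}−Δx̄) = -465.0000
Denominator Σ(Δx_t−Δx̄)² = 680.0000
r_1(Δx) = -465.0000 / 680.0000 = -0.684

-0.684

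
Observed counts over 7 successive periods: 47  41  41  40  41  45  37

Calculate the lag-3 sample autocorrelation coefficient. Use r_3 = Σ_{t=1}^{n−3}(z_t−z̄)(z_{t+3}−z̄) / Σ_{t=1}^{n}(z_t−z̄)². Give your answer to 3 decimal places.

-0.043

Mean z̄ = (47 + 41 + 41 + 40 + 41 + 45 + 37)/7 = 41.7143
Deviations from mean: 5.2857, -0.7143, -0.7143, -1.7143, -0.7143, 3.2857, -4.7143
Numerator Σ_{t=1}^{4}(z_t−z̄)(z_{t+3}−z̄) = -2.8163
Denominator Σ(z_t−z̄)² = 65.4286
r_3 = -2.8163 / 65.4286 = -0.043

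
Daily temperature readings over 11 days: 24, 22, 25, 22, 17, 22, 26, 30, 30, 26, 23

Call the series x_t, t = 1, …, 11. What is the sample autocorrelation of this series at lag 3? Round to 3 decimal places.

-0.333

Mean x̄ = (24 + 22 + 25 + 22 + 17 + 22 + 26 + 30 + 30 + 26 + 23)/11 = 24.2727
Numerator Σ_{t=1}^{8}(x_t−x̄)(x_{t+3}−x̄) = -47.4050
Denominator Σ(x_t−x̄)² = 142.1818
r_3 = -47.4050 / 142.1818 = -0.333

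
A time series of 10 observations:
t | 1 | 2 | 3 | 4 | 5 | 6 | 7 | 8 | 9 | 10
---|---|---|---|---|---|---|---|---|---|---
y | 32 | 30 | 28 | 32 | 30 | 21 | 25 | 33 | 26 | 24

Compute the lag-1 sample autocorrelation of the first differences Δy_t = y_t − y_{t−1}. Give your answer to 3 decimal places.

-0.189

First differences Δy: -2, -2, 4, -2, -9, 4, 8, -7, -2
Mean of differences = -0.8889
Numerator Σ(Δy_t−Δȳ)(Δy_{t+1}−Δȳ) = -44.3457
Denominator Σ(Δy_t−Δȳ)² = 234.8889
r_1(Δy) = -44.3457 / 234.8889 = -0.189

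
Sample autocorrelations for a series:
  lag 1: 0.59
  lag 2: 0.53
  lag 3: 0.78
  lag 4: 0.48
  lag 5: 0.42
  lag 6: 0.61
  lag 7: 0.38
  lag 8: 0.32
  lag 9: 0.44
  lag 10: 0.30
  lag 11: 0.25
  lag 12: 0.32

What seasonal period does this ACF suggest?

3

The largest autocorrelation is r_3 = 0.78, with a weaker echo at lag 6 (0.61); the remaining lags stay at or below 0.59. The elevated value at lag 1 (0.59), dropping to 0.53 at lag 2, reflects decaying short-term dependence rather than seasonality.
The dominant spike at lag 3 indicates a seasonal period of 3.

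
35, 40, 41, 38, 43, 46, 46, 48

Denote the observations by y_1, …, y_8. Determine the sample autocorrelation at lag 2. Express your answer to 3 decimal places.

Mean ȳ = (35 + 40 + 41 + 38 + 43 + 46 + 46 + 48)/8 = 42.1250
Deviations from mean: -7.1250, -2.1250, -1.1250, -4.1250, 0.8750, 3.8750, 3.8750, 5.8750
Σ(y_t−ȳ)(y_{t+2}−ȳ) = (8.0156) + (8.7656) + (-0.9844) + (-15.9844) + (3.3906) + (22.7656) = 25.9688
Denominator Σ(y_t−ȳ)² = 138.8750
r_2 = 25.9688 / 138.8750 = 0.187

0.187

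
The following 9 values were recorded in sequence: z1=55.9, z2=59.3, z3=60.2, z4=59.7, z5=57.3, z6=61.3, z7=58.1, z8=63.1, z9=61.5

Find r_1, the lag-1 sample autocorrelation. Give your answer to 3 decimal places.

-0.106

Mean z̄ = (55.9 + 59.3 + 60.2 + 59.7 + 57.3 + 61.3 + 58.1 + 63.1 + 61.5)/9 = 59.6000
Numerator Σ_{t=1}^{8}(z_t−z̄)(z_{t+1}−z̄) = -4.3000
Denominator Σ(z_t−z̄)² = 40.4400
r_1 = -4.3000 / 40.4400 = -0.106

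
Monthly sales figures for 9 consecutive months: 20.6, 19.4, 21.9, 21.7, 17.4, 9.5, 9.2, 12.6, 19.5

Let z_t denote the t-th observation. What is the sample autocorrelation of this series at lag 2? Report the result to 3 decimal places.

Mean z̄ = (20.6 + 19.4 + 21.9 + 21.7 + 17.4 + 9.5 + 9.2 + 12.6 + 19.5)/9 = 16.8667
Σ(z_t−z̄)(z_{t+2}−z̄) = (18.7911) + (12.2444) + (2.6844) + (-35.6056) + (-4.0889) + (31.4311) + (-20.1889) = 5.2678
Denominator Σ(z_t−z̄)² = 207.5200
r_2 = 5.2678 / 207.5200 = 0.025

0.025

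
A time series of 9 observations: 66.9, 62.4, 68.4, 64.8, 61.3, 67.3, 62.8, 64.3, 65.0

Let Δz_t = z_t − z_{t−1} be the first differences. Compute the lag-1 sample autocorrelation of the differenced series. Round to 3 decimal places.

First differences Δz: -4.5, 6.0, -3.6, -3.5, 6.0, -4.5, 1.5, 0.7
Mean of differences = -0.2375
Numerator Σ(Δz_t−Δz̄)(Δz_{t+1}−Δz̄) = -89.3052
Denominator Σ(Δz_t−Δz̄)² = 139.9988
r_1(Δz) = -89.3052 / 139.9988 = -0.638

-0.638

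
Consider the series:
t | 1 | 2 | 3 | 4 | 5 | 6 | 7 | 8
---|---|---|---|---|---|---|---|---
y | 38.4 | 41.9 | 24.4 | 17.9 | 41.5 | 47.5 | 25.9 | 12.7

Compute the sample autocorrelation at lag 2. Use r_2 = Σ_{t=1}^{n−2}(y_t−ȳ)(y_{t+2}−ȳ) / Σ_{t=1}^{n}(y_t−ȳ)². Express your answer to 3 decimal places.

Mean ȳ = (38.4 + 41.9 + 24.4 + 17.9 + 41.5 + 47.5 + 25.9 + 12.7)/8 = 31.2750
Σ(y_t−ȳ)(y_{t+2}−ȳ) = (-48.9844) + (-142.1094) + (-70.2969) + (-217.0094) + (-54.9594) + (-301.3794) = -834.7388
Denominator Σ(y_t−ȳ)² = 1131.5350
r_2 = -834.7388 / 1131.5350 = -0.738

-0.738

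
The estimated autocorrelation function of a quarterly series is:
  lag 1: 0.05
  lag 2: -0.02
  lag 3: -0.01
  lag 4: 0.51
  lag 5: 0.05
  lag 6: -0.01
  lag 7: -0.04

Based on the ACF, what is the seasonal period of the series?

4

The largest autocorrelation is r_4 = 0.51; the remaining lags stay at or below 0.05.
The dominant spike at lag 4 indicates a seasonal period of 4.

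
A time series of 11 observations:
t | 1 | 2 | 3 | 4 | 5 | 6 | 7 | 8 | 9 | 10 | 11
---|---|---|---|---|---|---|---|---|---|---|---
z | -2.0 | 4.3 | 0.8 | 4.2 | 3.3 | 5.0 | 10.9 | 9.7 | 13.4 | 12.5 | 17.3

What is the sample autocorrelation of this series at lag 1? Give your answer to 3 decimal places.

Mean z̄ = (-2.0 + 4.3 + 0.8 + 4.2 + 3.3 + 5.0 + 10.9 + 9.7 + 13.4 + 12.5 + 17.3)/11 = 7.2182
Numerator Σ_{t=1}^{10}(z_t−z̄)(z_{t+1}−z̄) = 187.7324
Denominator Σ(z_t−z̄)² = 351.5364
r_1 = 187.7324 / 351.5364 = 0.534

0.534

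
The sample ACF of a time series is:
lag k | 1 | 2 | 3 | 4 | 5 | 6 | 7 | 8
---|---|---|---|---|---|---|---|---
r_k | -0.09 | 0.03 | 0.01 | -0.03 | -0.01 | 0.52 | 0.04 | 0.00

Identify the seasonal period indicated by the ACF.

The largest autocorrelation is r_6 = 0.52; the remaining lags stay at or below 0.04.
The dominant spike at lag 6 indicates a seasonal period of 6.

6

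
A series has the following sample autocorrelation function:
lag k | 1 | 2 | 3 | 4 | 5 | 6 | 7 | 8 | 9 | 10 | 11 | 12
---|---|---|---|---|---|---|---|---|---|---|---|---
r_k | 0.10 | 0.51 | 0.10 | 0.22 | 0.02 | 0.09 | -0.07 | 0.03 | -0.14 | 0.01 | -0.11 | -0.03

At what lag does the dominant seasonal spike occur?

2

The largest autocorrelation is r_2 = 0.51, with a weaker echo at lag 4 (0.22); the remaining lags stay at or below 0.10.
The dominant spike at lag 2 indicates a seasonal period of 2.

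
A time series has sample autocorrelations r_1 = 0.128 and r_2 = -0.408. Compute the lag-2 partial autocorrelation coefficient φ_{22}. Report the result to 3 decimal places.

-0.431

φ_{22} = (r_2 − r_1²) / (1 − r_1²)
r_1² = (0.128)² = 0.016384
Numerator = -0.408 − 0.0164 = -0.4244; denominator = 1 − 0.0164 = 0.9836
φ_{22} = -0.4244 / 0.9836 = -0.431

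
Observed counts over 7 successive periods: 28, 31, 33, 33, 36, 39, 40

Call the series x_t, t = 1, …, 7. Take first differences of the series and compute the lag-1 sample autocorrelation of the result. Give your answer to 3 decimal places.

First differences Δx: 3, 2, 0, 3, 3, 1
Mean of differences = 2.0000
Numerator Σ(Δx_t−Δx̄)(Δx_{t+1}−Δx̄) = -2.0000
Denominator Σ(Δx_t−Δx̄)² = 8.0000
r_1(Δx) = -2.0000 / 8.0000 = -0.250

-0.250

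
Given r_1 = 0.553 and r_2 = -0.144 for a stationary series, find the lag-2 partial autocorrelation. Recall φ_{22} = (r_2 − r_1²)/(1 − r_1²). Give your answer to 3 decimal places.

-0.648

φ_{22} = (r_2 − r_1²) / (1 − r_1²)
r_1² = (0.553)² = 0.305809
Numerator = -0.144 − 0.3058 = -0.4498; denominator = 1 − 0.3058 = 0.6942
φ_{22} = -0.4498 / 0.6942 = -0.648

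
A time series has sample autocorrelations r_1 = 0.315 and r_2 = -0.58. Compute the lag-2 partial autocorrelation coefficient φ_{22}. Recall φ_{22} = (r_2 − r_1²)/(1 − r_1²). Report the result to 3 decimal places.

-0.754

φ_{22} = (r_2 − r_1²) / (1 − r_1²)
r_1² = (0.315)² = 0.099225
Numerator = -0.58 − 0.0992 = -0.6792; denominator = 1 − 0.0992 = 0.9008
φ_{22} = -0.6792 / 0.9008 = -0.754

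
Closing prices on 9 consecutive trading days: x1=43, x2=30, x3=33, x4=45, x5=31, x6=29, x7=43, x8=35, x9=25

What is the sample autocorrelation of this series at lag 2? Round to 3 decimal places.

-0.561

Mean x̄ = (43 + 30 + 33 + 45 + 31 + 29 + 43 + 35 + 25)/9 = 34.8889
Σ(x_t−x̄)(x_{t+2}−x̄) = (-15.3210) + (-49.4321) + (7.3457) + (-59.5432) + (-31.5432) + (-0.6543) + (-80.2099) = -229.3580
Denominator Σ(x_t−x̄)² = 408.8889
r_2 = -229.3580 / 408.8889 = -0.561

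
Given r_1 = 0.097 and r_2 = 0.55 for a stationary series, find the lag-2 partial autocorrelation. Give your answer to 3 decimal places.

0.546

φ_{22} = (r_2 − r_1²) / (1 − r_1²)
r_1² = (0.097)² = 0.009409
Numerator = 0.55 − 0.0094 = 0.5406; denominator = 1 − 0.0094 = 0.9906
φ_{22} = 0.5406 / 0.9906 = 0.546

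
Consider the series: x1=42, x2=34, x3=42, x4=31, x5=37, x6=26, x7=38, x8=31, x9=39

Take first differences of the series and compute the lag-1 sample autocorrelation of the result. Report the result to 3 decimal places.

-0.842

First differences Δx: -8, 8, -11, 6, -11, 12, -7, 8
Mean of differences = -0.3750
Numerator Σ(Δx_t−Δx̄)(Δx_{t+1}−Δx̄) = -557.2656
Denominator Σ(Δx_t−Δx̄)² = 661.8750
r_1(Δx) = -557.2656 / 661.8750 = -0.842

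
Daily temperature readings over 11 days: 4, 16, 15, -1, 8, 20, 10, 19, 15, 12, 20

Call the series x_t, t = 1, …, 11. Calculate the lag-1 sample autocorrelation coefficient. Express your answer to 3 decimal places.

-0.112

Mean x̄ = (4 + 16 + 15 − 1 + 8 + 20 + 10 + 19 + 15 + 12 + 20)/11 = 12.5455
Numerator Σ_{t=1}^{10}(x_t−x̄)(x_{t+1}−x̄) = -51.5702
Denominator Σ(x_t−x̄)² = 460.7273
r_1 = -51.5702 / 460.7273 = -0.112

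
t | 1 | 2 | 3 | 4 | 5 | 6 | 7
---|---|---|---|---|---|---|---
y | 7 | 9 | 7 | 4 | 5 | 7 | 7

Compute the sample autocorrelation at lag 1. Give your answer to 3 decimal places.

Mean ȳ = (7 + 9 + 7 + 4 + 5 + 7 + 7)/7 = 6.5714
Σ(y_t−ȳ)(y_{t+1}−ȳ) = (1.0408) + (1.0408) + (-1.1020) + (4.0408) + (-0.6735) + (0.1837) = 4.5306
Denominator Σ(y_t−ȳ)² = 15.7143
r_1 = 4.5306 / 15.7143 = 0.288

0.288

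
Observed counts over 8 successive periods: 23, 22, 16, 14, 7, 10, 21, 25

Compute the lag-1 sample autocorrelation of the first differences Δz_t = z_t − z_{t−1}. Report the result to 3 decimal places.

First differences Δz: -1, -6, -2, -7, 3, 11, 4
Mean of differences = 0.2857
Numerator Σ(Δz_t−Δz̄)(Δz_{t+1}−Δz̄) = 88.2041
Denominator Σ(Δz_t−Δz̄)² = 235.4286
r_1(Δz) = 88.2041 / 235.4286 = 0.375

0.375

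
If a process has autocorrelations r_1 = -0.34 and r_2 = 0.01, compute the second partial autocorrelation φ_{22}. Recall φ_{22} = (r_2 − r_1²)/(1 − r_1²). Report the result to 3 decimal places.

φ_{22} = (r_2 − r_1²) / (1 − r_1²)
r_1² = (-0.34)² = 0.1156
Numerator = 0.01 − 0.1156 = -0.1056; denominator = 1 − 0.1156 = 0.8844
φ_{22} = -0.1056 / 0.8844 = -0.119

-0.119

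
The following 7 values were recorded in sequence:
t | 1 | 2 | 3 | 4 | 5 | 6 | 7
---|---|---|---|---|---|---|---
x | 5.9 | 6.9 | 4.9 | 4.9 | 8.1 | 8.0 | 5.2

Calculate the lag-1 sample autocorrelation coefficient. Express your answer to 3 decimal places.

-0.035

Mean x̄ = (5.9 + 6.9 + 4.9 + 4.9 + 8.1 + 8.0 + 5.2)/7 = 6.2714
Numerator Σ_{t=1}^{6}(x_t−x̄)(x_{t+1}−x̄) = -0.4137
Denominator Σ(x_t−x̄)² = 11.7743
r_1 = -0.4137 / 11.7743 = -0.035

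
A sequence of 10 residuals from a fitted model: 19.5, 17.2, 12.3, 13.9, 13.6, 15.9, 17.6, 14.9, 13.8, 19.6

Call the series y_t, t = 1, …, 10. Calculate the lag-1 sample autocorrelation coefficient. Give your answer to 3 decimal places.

Mean ȳ = (19.5 + 17.2 + 12.3 + 13.9 + 13.6 + 15.9 + 17.6 + 14.9 + 13.8 + 19.6)/10 = 15.8300
Numerator Σ_{t=1}^{9}(y_t−ȳ)(y_{t+1}−ȳ) = 3.8651
Denominator Σ(y_t−ȳ)² = 58.8410
r_1 = 3.8651 / 58.8410 = 0.066

0.066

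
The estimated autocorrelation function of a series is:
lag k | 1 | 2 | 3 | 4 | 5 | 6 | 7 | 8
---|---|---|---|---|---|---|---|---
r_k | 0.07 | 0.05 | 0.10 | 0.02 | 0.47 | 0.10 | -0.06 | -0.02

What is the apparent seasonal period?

5

The largest autocorrelation is r_5 = 0.47; the remaining lags stay at or below 0.10.
The dominant spike at lag 5 indicates a seasonal period of 5.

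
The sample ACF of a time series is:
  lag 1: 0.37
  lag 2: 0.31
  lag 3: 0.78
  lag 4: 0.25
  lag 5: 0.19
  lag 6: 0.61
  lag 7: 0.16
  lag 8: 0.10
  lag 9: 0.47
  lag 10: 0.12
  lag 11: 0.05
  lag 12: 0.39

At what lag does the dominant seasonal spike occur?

The largest autocorrelation is r_3 = 0.78, with weaker echoes at lags 6 (0.61), 9 (0.47) and 12 (0.39); the remaining lags stay at or below 0.37. The elevated value at lag 1 (0.37), dropping to 0.31 at lag 2, reflects decaying short-term dependence rather than seasonality.
The dominant spike at lag 3 indicates a seasonal period of 3.

3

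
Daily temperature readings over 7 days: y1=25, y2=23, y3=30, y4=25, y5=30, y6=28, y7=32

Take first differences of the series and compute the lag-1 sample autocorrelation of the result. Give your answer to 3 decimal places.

-0.864

First differences Δy: -2, 7, -5, 5, -2, 4
Mean of differences = 1.1667
Numerator Σ(Δy_t−Δȳ)(Δy_{t+1}−Δȳ) = -99.1944
Denominator Σ(Δy_t−Δȳ)² = 114.8333
r_1(Δy) = -99.1944 / 114.8333 = -0.864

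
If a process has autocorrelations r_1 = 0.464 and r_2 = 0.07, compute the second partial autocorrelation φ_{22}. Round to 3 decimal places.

-0.185

φ_{22} = (r_2 − r_1²) / (1 − r_1²)
r_1² = (0.464)² = 0.215296
Numerator = 0.07 − 0.2153 = -0.1453; denominator = 1 − 0.2153 = 0.7847
φ_{22} = -0.1453 / 0.7847 = -0.185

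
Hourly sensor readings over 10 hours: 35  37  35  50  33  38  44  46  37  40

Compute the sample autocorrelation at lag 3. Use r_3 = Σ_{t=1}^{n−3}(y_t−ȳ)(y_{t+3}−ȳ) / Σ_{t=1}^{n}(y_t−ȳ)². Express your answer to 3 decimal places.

Mean ȳ = (35 + 37 + 35 + 50 + 33 + 38 + 44 + 46 + 37 + 40)/10 = 39.5000
Σ(y_t−ȳ)(y_{t+3}−ȳ) = (-47.2500) + (16.2500) + (6.7500) + (47.2500) + (-42.2500) + (3.7500) + (2.2500) = -13.2500
Denominator Σ(y_t−ȳ)² = 270.5000
r_3 = -13.2500 / 270.5000 = -0.049

-0.049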